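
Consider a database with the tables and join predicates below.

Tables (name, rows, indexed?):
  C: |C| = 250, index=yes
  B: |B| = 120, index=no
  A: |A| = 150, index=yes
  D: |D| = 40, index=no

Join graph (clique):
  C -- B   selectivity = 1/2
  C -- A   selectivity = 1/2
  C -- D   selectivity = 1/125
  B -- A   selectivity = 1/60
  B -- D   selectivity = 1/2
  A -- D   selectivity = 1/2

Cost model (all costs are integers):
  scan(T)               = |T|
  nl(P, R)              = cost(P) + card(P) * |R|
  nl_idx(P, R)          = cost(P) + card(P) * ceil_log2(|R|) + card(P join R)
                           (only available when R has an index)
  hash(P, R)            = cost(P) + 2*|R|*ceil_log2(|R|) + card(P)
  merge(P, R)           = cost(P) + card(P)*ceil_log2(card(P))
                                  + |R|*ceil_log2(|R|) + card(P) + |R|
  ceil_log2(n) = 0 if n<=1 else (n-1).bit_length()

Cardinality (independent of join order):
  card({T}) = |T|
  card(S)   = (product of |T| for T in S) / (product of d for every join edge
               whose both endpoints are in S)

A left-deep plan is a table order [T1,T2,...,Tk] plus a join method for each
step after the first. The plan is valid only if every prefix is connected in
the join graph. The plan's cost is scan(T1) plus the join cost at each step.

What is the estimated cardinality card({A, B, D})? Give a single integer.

Tables in S: A(150), B(120), D(40)
Edges inside S: B-A(d=60), B-D(d=2), A-D(d=2)
numerator = 150 * 120 * 40 = 720000
denominator = 60 * 2 * 2 = 240
card(S) = 720000 / 240 = 3000

3000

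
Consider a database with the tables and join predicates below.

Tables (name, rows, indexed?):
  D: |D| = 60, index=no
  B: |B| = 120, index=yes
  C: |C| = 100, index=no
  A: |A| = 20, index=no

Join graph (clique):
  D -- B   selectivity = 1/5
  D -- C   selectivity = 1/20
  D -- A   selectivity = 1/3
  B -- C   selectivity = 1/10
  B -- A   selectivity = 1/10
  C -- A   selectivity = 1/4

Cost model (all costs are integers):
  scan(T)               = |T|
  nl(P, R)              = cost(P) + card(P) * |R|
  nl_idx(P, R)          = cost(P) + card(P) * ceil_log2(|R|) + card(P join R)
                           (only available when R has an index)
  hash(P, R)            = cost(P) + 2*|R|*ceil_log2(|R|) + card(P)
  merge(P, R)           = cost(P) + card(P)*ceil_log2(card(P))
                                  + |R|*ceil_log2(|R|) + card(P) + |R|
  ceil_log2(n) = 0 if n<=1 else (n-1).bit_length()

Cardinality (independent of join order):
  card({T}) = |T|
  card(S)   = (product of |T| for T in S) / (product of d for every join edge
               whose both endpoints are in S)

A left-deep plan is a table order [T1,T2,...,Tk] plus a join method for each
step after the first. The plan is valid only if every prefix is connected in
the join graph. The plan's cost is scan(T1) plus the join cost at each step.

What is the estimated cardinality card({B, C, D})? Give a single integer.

720

Tables in S: B(120), C(100), D(60)
Edges inside S: D-B(d=5), D-C(d=20), B-C(d=10)
numerator = 120 * 100 * 60 = 720000
denominator = 5 * 20 * 10 = 1000
card(S) = 720000 / 1000 = 720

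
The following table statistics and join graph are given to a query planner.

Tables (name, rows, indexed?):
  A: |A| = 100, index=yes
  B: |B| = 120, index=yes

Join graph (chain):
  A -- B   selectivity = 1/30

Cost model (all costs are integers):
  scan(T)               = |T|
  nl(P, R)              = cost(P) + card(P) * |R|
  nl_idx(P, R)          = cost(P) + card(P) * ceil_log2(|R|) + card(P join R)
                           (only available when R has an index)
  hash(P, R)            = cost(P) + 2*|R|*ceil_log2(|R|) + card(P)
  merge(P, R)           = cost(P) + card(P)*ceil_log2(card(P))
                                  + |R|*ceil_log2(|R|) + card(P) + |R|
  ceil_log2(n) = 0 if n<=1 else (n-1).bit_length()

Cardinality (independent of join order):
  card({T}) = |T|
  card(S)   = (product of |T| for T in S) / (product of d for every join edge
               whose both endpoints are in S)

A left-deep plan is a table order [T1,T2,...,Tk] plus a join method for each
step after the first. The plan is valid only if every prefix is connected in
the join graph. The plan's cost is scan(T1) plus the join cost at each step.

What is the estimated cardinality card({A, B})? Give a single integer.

Tables in S: A(100), B(120)
Edges inside S: A-B(d=30)
numerator = 100 * 120 = 12000
denominator = 30 = 30
card(S) = 12000 / 30 = 400

400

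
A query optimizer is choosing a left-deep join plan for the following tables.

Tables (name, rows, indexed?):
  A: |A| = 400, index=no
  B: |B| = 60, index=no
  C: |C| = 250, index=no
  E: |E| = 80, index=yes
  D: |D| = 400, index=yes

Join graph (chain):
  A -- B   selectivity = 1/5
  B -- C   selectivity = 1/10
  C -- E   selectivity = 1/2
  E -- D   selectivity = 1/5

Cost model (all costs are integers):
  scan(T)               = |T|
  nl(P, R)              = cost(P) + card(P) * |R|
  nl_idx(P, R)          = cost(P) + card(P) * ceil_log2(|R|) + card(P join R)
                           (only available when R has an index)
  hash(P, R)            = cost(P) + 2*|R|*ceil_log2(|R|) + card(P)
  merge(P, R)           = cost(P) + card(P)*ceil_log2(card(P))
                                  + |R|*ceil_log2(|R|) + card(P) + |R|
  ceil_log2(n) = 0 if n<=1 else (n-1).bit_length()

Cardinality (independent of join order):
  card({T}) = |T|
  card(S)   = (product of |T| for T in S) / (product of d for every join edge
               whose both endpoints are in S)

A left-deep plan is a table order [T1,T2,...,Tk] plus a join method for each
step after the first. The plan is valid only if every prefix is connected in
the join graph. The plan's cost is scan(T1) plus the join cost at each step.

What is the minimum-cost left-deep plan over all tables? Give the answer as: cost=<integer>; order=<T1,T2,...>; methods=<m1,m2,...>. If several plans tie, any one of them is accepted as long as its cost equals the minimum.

cost=4878240; order=C,B,E,A,D; methods=hash,hash,hash,hash

Selinger DP (subsets sized 1..n):
  {A}: scan cost=400, card=400
  {B}: scan cost=60, card=60
  {C}: scan cost=250, card=250
  {E}: scan cost=80, card=80
  {D}: scan cost=400, card=400
  {AB}: card=4800; try (B,hash)→1520, (A,merge)→4480, (B,merge)→4820, (A,hash)→7320, (A,nl)→24060, (B,nl)→24400; best=1520 via (B,hash)
  {BC}: card=1500; try (B,hash)→1220, (C,merge)→2730, (B,merge)→2920, (C,hash)→4120, (C,nl)→15060, (B,nl)→15250; best=1220 via (B,hash)
  {CE}: card=10000; try (E,hash)→1620, (C,merge)→2970, (E,merge)→3140, (C,hash)→4160, (E,nl_idx)→12000, (C,nl)→20080 …(+1); best=1620 via (E,hash)
  {DE}: card=6400; try (E,hash)→1920, (D,merge)→4720, (E,merge)→5040, (D,nl_idx)→7200, (D,hash)→7360, (E,nl_idx)→9600 …(+2); best=1920 via (E,hash)
  {ABC}: card=120000; try (A,hash)→9920, (C,hash)→10320, (A,merge)→23220, (C,merge)→70970, (A,nl)→601220, (C,nl)→1201520; best=9920 via (A,hash)
  {BCE}: card=60000; try (E,hash)→3840, (B,hash)→12340, (E,merge)→19860, (E,nl_idx)→71720, (E,nl)→121220, (B,merge)→152040 …(+1); best=3840 via (E,hash)
  {CDE}: card=800000; try (C,hash)→12320, (D,hash)→18820, (C,merge)→93770, (D,merge)→155620, (D,nl_idx)→891620, (C,nl)→1601920 …(+1); best=12320 via (C,hash)
  {ABCE}: card=4800000; try (A,hash)→71040, (E,hash)→131040, (A,merge)→1027840, (E,merge)→2170560, (E,nl_idx)→5649920, (E,nl)→9609920 …(+1); best=71040 via (A,hash)
  {BCDE}: card=4800000; try (D,hash)→71040, (B,hash)→813040, (D,merge)→1027840, (D,nl_idx)→5343840, (B,merge)→16812740, (D,nl)→24003840 …(+1); best=71040 via (D,hash)
  {ABCDE}: card=384000000; try (D,hash)→4878240, (A,hash)→4878240, (D,merge)→115275040, (A,merge)→115275040, (D,nl_idx)→427271040, (D,nl)→1920071040 …(+1); best=4878240 via (D,hash)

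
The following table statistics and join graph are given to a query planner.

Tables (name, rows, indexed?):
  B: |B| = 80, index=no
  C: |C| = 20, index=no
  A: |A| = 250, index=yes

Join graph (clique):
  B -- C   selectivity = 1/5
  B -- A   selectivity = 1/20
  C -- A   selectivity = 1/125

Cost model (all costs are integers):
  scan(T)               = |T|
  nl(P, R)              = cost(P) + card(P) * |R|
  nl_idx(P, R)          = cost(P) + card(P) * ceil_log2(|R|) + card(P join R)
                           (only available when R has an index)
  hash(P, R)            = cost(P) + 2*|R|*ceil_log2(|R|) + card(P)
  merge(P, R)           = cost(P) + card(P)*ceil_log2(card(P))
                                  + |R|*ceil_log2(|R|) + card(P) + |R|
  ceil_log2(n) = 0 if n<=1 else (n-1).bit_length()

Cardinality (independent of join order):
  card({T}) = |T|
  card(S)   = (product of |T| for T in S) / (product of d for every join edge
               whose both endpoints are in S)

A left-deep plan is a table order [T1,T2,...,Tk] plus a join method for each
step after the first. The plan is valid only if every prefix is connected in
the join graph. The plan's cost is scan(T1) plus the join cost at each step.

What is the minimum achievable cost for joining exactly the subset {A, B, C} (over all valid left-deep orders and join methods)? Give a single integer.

1140

Selinger DP over subsets of {A,B,C}:
  {B}: scan cost=80, card=80
  {C}: scan cost=20, card=20
  {A}: scan cost=250, card=250
  {BC}: card=320; try (C,hash)→360, (B,merge)→780, (C,merge)→840, (B,hash)→1160, (B,nl)→1620, (C,nl)→1680; best=360 via (C,hash)
  {AB}: card=1000; try (B,hash)→1620, (A,nl_idx)→1720, (A,merge)→2970, (B,merge)→3140, (A,hash)→4160, (A,nl)→20080 …(+1); best=1620 via (B,hash)
  {AC}: card=40; try (A,nl_idx)→220, (C,hash)→700, (A,merge)→2390, (C,merge)→2620, (A,hash)→4040, (A,nl)→5020 …(+1); best=220 via (A,nl_idx)
  {ABC}: card=32; try (B,merge)→1140, (B,hash)→1380, (C,hash)→2820, (A,nl_idx)→2952, (B,nl)→3420, (A,hash)→4680 …(+4); best=1140 via (B,merge)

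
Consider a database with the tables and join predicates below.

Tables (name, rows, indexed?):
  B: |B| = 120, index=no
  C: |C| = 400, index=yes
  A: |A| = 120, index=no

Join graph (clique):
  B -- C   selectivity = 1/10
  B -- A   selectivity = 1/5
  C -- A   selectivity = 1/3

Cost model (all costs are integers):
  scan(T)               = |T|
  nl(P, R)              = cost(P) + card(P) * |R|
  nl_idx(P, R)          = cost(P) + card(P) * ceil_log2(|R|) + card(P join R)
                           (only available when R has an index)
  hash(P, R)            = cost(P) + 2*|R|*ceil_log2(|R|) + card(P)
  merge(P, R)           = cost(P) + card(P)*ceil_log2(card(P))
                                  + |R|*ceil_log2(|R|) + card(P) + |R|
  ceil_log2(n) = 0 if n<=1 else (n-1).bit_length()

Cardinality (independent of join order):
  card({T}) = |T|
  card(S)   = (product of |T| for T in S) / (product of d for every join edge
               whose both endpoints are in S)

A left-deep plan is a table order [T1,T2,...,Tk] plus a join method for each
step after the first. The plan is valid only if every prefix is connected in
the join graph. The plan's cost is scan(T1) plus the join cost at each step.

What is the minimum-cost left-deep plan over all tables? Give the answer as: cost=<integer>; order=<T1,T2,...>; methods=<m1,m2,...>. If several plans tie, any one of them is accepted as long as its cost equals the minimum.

cost=8960; order=C,B,A; methods=hash,hash

Selinger DP (subsets sized 1..n):
  {B}: scan cost=120, card=120
  {C}: scan cost=400, card=400
  {A}: scan cost=120, card=120
  {BC}: card=4800; try (B,hash)→2480, (C,merge)→5080, (B,merge)→5360, (C,nl_idx)→6000, (C,hash)→7440, (C,nl)→48120 …(+1); best=2480 via (B,hash)
  {AB}: card=2880; try (B,hash)→1920, (A,hash)→1920, (B,merge)→2040, (A,merge)→2040, (B,nl)→14520, (A,nl)→14520; best=1920 via (B,hash)
  {AC}: card=16000; try (A,hash)→2480, (C,merge)→5080, (A,merge)→5360, (C,hash)→7440, (C,nl_idx)→17200, (C,nl)→48120 …(+1); best=2480 via (A,hash)
  {ABC}: card=38400; try (A,hash)→8960, (C,hash)→12000, (B,hash)→20160, (C,merge)→43360, (C,nl_idx)→66240, (A,merge)→70640 …(+4); best=8960 via (A,hash)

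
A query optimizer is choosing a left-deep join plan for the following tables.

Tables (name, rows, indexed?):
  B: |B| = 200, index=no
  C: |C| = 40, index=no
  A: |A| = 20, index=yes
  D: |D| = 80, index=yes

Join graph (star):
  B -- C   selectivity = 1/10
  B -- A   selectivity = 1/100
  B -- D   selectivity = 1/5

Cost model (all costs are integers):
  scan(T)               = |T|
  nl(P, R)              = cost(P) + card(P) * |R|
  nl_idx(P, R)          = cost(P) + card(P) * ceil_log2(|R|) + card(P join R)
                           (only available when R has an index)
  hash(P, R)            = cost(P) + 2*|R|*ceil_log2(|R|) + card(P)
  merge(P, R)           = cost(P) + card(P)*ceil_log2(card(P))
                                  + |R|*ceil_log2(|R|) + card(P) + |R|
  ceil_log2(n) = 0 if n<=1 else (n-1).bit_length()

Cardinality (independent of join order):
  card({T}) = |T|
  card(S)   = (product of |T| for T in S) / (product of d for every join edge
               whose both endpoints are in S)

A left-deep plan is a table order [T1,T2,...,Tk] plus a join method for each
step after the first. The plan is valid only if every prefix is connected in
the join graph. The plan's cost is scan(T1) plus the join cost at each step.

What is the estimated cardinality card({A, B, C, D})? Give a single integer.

Tables in S: A(20), B(200), C(40), D(80)
Edges inside S: B-C(d=10), B-A(d=100), B-D(d=5)
numerator = 20 * 200 * 40 * 80 = 12800000
denominator = 10 * 100 * 5 = 5000
card(S) = 12800000 / 5000 = 2560

2560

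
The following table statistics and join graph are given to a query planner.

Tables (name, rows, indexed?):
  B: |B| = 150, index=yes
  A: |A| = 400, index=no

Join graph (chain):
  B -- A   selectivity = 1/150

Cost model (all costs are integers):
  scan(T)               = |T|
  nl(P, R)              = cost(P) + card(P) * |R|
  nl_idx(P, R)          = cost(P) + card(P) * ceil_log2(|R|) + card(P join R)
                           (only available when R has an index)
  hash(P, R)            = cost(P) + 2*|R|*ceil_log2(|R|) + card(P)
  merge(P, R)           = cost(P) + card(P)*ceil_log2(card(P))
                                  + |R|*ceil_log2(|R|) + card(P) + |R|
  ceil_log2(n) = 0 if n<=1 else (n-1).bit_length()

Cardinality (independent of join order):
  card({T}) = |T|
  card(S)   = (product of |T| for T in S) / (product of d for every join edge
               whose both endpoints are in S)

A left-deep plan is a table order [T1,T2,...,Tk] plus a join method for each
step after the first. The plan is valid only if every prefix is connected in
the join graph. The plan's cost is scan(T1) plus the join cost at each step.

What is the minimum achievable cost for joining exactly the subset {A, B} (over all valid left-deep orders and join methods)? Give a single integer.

Selinger DP over subsets of {A,B}:
  {B}: scan cost=150, card=150
  {A}: scan cost=400, card=400
  {AB}: card=400; try (B,hash)→3200, (B,nl_idx)→4000, (A,merge)→5500, (B,merge)→5750, (A,hash)→7500, (A,nl)→60150 …(+1); best=3200 via (B,hash)

3200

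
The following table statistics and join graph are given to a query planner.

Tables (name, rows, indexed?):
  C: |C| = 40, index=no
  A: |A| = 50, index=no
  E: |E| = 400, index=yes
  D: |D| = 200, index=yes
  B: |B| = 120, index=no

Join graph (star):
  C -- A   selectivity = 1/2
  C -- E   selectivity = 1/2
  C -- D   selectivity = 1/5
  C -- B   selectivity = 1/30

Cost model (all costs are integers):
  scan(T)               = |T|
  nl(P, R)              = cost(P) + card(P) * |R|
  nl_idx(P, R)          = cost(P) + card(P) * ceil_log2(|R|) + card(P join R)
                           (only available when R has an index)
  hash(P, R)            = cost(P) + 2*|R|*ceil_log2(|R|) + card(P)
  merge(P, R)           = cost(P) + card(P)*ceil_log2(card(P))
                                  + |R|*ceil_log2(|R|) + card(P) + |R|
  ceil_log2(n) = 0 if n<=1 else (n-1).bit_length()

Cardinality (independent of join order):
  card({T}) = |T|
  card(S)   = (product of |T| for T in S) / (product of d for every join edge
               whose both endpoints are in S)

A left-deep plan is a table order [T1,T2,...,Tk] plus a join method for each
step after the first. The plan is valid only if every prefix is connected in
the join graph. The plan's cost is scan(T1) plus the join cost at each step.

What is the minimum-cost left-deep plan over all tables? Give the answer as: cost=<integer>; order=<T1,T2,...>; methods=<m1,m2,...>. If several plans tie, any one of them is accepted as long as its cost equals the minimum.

cost=175880; order=B,C,A,D,E; methods=hash,hash,hash,hash

Selinger DP (subsets sized 1..n):
  {C}: scan cost=40, card=40
  {A}: scan cost=50, card=50
  {E}: scan cost=400, card=400
  {D}: scan cost=200, card=200
  {B}: scan cost=120, card=120
  {AC}: card=1000; try (C,hash)→580, (A,merge)→670, (C,merge)→680, (A,hash)→680, (A,nl)→2040, (C,nl)→2050; best=580 via (C,hash)
  {CE}: card=8000; try (C,hash)→1280, (E,merge)→4320, (C,merge)→4680, (E,hash)→7280, (E,nl_idx)→8400, (E,nl)→16040 …(+1); best=1280 via (C,hash)
  {CD}: card=1600; try (C,hash)→880, (D,nl_idx)→1960, (D,merge)→2120, (C,merge)→2280, (D,hash)→3280, (D,nl)→8040 …(+1); best=880 via (C,hash)
  {BC}: card=160; try (C,hash)→720, (B,merge)→1280, (C,merge)→1360, (B,hash)→1760, (B,nl)→4840, (C,nl)→4920; best=720 via (C,hash)
  {ACE}: card=200000; try (E,hash)→8780, (A,hash)→9880, (E,merge)→15580, (A,merge)→113630, (E,nl_idx)→209580, (E,nl)→400580 …(+1); best=8780 via (E,hash)
  {ACD}: card=40000; try (A,hash)→3080, (D,hash)→4780, (D,merge)→13380, (A,merge)→20430, (D,nl_idx)→48580, (A,nl)→80880 …(+1); best=3080 via (A,hash)
  {ABC}: card=4000; try (A,hash)→1480, (A,merge)→2510, (B,hash)→3260, (A,nl)→8720, (B,merge)→12540, (B,nl)→120580; best=1480 via (A,hash)
  {CDE}: card=320000; try (E,hash)→9680, (D,hash)→12480, (E,merge)→24080, (D,merge)→115080, (E,nl_idx)→335280, (D,nl_idx)→385280 …(+2); best=9680 via (E,hash)
  {BCE}: card=32000; try (E,merge)→6160, (E,hash)→8080, (B,hash)→10960, (E,nl_idx)→34160, (E,nl)→64720, (B,merge)→114240 …(+1); best=6160 via (E,merge)
  {BCD}: card=6400; try (D,merge)→3960, (D,hash)→4080, (B,hash)→4160, (D,nl_idx)→8400, (B,merge)→21040, (D,nl)→32720 …(+1); best=3960 via (D,merge)
  {ACDE}: card=8000000; try (E,hash)→50280, (D,hash)→211980, (A,hash)→330280, (E,merge)→687080, (D,merge)→3810580, (A,merge)→6410030 …(+5); best=50280 via (E,hash)
  {ABCE}: card=800000; try (E,hash)→12680, (A,hash)→38760, (E,merge)→57480, (B,hash)→210460, (A,merge)→518510, (E,nl_idx)→837480 …(+4); best=12680 via (E,hash)
  {ABCD}: card=160000; try (D,hash)→8680, (A,hash)→10960, (B,hash)→44760, (D,merge)→55280, (A,merge)→93910, (D,nl_idx)→193480 …(+4); best=8680 via (D,hash)
  {BCDE}: card=1280000; try (E,hash)→17560, (D,hash)→41360, (E,merge)→97560, (B,hash)→331360, (D,merge)→519960, (E,nl_idx)→1341560 …(+5); best=17560 via (E,hash)
  {ABCDE}: card=32000000; try (E,hash)→175880, (D,hash)→815880, (A,hash)→1298160, (E,merge)→3052680, (B,hash)→8051960, (D,merge)→16814480 …(+8); best=175880 via (E,hash)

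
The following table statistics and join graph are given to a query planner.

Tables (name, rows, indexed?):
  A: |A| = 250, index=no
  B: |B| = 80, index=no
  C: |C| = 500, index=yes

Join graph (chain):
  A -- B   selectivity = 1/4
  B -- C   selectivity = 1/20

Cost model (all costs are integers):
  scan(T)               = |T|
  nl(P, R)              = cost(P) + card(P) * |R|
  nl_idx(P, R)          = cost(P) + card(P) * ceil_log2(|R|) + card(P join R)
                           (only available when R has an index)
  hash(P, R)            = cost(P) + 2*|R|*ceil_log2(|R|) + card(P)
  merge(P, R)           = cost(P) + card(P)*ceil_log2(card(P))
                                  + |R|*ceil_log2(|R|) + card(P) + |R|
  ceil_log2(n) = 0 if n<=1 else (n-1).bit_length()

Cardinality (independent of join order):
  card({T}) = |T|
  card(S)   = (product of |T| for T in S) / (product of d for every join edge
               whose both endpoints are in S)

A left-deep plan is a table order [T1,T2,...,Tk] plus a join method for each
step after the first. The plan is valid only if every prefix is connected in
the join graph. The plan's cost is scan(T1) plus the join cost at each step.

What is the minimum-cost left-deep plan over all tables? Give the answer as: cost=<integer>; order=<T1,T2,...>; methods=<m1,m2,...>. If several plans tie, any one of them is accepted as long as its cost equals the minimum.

cost=8120; order=C,B,A; methods=hash,hash

Selinger DP (subsets sized 1..n):
  {A}: scan cost=250, card=250
  {B}: scan cost=80, card=80
  {C}: scan cost=500, card=500
  {AB}: card=5000; try (B,hash)→1620, (A,merge)→2970, (B,merge)→3140, (A,hash)→4160, (A,nl)→20080, (B,nl)→20250; best=1620 via (B,hash)
  {BC}: card=2000; try (B,hash)→2120, (C,nl_idx)→2800, (C,merge)→5720, (B,merge)→6140, (C,hash)→9160, (C,nl)→40080 …(+1); best=2120 via (B,hash)
  {ABC}: card=125000; try (A,hash)→8120, (C,hash)→15620, (A,merge)→28370, (C,merge)→76620, (C,nl_idx)→171620, (A,nl)→502120 …(+1); best=8120 via (A,hash)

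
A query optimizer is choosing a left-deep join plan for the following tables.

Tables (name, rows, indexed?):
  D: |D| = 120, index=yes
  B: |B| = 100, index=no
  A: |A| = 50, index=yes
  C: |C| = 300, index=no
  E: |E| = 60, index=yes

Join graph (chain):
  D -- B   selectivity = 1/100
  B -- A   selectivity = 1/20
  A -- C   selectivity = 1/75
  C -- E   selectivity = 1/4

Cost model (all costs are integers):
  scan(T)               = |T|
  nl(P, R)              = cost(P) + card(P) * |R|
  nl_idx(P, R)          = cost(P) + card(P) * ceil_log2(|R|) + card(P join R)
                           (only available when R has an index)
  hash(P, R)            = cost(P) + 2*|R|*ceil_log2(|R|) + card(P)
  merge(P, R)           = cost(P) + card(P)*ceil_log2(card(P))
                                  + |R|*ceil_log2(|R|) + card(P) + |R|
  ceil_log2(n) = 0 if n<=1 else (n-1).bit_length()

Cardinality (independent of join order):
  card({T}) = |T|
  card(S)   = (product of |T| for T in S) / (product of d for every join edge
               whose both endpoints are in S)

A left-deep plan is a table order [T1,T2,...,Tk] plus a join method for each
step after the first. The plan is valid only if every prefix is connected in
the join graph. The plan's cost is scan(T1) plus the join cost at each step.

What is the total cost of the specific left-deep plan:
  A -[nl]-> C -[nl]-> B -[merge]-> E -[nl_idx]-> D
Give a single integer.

169470

step 1: scan A: cost=50, card=50
step 2: join C via nl
    card(P join C) = 50*300/(75) = 200
    cost = 50 + 50*300 = 15050
step 3: join B via nl
    card(P join B) = 200*100/(20) = 1000
    cost = 15050 + 200*100 = 35050
step 4: join E via merge
    card(P join E) = 1000*60/(4) = 15000
    cost = 35050 + 1000*10 + 60*6 + 1000 + 60 = 46470
step 5: join D via nl_idx
    card(P join D) = 15000*120/(100) = 18000
    cost = 46470 + 15000*7 + 18000 = 169470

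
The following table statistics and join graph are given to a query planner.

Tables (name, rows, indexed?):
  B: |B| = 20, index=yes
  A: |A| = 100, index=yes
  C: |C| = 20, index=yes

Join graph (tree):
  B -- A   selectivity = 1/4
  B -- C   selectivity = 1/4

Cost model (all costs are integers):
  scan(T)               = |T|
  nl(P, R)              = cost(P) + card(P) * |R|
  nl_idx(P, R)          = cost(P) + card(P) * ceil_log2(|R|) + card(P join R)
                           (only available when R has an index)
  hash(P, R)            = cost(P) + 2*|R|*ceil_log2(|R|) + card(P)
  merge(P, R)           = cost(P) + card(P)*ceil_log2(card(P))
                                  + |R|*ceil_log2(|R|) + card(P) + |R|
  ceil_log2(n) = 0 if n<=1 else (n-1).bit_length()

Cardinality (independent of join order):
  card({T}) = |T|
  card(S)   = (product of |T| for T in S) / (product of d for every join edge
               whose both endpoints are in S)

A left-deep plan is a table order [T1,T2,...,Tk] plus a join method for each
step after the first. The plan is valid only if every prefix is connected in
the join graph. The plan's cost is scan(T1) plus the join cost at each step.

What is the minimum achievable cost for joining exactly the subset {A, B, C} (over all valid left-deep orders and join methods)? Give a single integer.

Selinger DP over subsets of {A,B,C}:
  {B}: scan cost=20, card=20
  {A}: scan cost=100, card=100
  {C}: scan cost=20, card=20
  {AB}: card=500; try (B,hash)→400, (A,nl_idx)→660, (A,merge)→940, (B,merge)→1020, (B,nl_idx)→1100, (A,hash)→1440 …(+2); best=400 via (B,hash)
  {BC}: card=100; try (C,nl_idx)→220, (B,nl_idx)→220, (C,hash)→240, (B,hash)→240, (C,merge)→260, (B,merge)→260 …(+2); best=220 via (C,nl_idx)
  {ABC}: card=2500; try (C,hash)→1100, (A,hash)→1720, (A,merge)→1820, (A,nl_idx)→3420, (C,nl_idx)→5400, (C,merge)→5520 …(+2); best=1100 via (C,hash)

1100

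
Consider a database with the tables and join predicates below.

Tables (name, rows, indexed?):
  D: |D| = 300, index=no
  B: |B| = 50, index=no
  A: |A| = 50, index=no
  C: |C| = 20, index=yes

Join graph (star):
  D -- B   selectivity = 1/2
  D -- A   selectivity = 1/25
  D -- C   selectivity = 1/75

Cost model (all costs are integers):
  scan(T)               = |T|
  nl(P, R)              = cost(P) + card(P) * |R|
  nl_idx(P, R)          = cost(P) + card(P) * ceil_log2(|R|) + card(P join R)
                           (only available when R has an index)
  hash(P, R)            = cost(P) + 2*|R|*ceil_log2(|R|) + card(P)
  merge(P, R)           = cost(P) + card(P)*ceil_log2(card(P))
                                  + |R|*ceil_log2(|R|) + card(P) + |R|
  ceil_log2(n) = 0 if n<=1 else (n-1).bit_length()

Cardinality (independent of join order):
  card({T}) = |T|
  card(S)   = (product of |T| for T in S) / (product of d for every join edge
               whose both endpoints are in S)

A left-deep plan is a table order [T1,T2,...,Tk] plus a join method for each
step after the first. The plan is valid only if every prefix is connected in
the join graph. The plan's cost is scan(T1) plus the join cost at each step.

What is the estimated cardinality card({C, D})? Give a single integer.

80

Tables in S: C(20), D(300)
Edges inside S: D-C(d=75)
numerator = 20 * 300 = 6000
denominator = 75 = 75
card(S) = 6000 / 75 = 80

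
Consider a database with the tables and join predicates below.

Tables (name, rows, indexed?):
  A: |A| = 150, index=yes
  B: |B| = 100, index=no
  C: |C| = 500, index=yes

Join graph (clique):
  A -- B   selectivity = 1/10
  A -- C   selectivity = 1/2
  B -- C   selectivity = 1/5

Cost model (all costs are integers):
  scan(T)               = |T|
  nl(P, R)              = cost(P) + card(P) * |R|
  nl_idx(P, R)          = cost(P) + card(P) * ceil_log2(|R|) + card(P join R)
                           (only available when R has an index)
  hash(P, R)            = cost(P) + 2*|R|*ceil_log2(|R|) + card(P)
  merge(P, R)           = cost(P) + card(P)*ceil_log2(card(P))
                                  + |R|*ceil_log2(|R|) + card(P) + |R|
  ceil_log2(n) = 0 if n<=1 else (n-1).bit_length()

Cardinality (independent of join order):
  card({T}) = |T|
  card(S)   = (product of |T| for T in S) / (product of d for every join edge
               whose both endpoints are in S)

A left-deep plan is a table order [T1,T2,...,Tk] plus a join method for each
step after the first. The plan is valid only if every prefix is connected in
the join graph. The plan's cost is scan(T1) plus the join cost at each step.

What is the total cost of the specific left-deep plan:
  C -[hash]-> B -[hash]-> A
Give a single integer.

14800

step 1: scan C: cost=500, card=500
step 2: join B via hash
    card(P join B) = 500*100/(5) = 10000
    cost = 500 + 2*100*7 + 500 = 2400
step 3: join A via hash
    card(P join A) = 10000*150/(10*2) = 75000
    cost = 2400 + 2*150*8 + 10000 = 14800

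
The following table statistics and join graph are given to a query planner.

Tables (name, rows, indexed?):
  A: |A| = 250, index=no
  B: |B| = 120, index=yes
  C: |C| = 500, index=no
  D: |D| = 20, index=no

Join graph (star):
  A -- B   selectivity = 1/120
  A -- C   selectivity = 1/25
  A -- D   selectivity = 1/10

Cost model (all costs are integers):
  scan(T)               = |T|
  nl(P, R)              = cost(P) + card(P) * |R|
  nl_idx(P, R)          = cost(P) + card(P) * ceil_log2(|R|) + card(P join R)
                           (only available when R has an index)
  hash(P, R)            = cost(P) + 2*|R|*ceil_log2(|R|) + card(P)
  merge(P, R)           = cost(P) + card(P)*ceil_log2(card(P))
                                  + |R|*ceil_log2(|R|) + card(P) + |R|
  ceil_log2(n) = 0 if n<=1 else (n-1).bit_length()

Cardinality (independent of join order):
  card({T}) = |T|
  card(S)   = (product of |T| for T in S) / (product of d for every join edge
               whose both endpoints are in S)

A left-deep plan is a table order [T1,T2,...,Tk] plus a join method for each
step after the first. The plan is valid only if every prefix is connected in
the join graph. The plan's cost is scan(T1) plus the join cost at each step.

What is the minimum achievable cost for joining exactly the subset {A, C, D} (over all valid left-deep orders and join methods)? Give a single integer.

Selinger DP over subsets of {A,C,D}:
  {A}: scan cost=250, card=250
  {C}: scan cost=500, card=500
  {D}: scan cost=20, card=20
  {AC}: card=5000; try (A,hash)→5000, (C,merge)→7500, (A,merge)→7750, (C,hash)→9500, (C,nl)→125250, (A,nl)→125500; best=5000 via (A,hash)
  {AD}: card=500; try (D,hash)→700, (A,merge)→2390, (D,merge)→2620, (A,hash)→4040, (A,nl)→5020, (D,nl)→5250; best=700 via (D,hash)
  {ACD}: card=10000; try (D,hash)→10200, (C,hash)→10200, (C,merge)→10700, (D,merge)→75120, (D,nl)→105000, (C,nl)→250700; best=10200 via (D,hash)

10200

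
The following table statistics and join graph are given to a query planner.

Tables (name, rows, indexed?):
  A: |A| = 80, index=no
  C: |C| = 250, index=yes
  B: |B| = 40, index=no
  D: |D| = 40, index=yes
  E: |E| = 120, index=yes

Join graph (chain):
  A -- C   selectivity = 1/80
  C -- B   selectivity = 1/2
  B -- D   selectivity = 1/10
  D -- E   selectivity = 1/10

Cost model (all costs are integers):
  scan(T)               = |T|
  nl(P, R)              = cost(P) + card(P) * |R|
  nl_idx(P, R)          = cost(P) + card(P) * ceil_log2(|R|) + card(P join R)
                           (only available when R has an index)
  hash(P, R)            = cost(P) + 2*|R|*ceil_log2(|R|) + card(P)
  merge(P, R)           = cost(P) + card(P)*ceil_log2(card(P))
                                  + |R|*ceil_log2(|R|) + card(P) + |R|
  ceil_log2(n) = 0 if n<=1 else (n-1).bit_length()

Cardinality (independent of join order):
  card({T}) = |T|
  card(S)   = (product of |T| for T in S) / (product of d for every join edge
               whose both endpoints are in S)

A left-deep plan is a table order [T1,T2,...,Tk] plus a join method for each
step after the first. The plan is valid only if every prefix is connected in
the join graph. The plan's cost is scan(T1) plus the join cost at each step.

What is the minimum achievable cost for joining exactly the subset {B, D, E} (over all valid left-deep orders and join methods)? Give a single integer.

1680

Selinger DP over subsets of {B,D,E}:
  {B}: scan cost=40, card=40
  {D}: scan cost=40, card=40
  {E}: scan cost=120, card=120
  {BD}: card=160; try (D,nl_idx)→440, (D,hash)→560, (B,hash)→560, (D,merge)→600, (B,merge)→600, (D,nl)→1640 …(+1); best=440 via (D,nl_idx)
  {DE}: card=480; try (D,hash)→720, (E,nl_idx)→800, (E,merge)→1280, (D,nl_idx)→1320, (D,merge)→1360, (E,hash)→1760 …(+2); best=720 via (D,hash)
  {BDE}: card=1920; try (B,hash)→1680, (E,hash)→2280, (E,merge)→2840, (E,nl_idx)→3480, (B,merge)→5800, (E,nl)→19640 …(+1); best=1680 via (B,hash)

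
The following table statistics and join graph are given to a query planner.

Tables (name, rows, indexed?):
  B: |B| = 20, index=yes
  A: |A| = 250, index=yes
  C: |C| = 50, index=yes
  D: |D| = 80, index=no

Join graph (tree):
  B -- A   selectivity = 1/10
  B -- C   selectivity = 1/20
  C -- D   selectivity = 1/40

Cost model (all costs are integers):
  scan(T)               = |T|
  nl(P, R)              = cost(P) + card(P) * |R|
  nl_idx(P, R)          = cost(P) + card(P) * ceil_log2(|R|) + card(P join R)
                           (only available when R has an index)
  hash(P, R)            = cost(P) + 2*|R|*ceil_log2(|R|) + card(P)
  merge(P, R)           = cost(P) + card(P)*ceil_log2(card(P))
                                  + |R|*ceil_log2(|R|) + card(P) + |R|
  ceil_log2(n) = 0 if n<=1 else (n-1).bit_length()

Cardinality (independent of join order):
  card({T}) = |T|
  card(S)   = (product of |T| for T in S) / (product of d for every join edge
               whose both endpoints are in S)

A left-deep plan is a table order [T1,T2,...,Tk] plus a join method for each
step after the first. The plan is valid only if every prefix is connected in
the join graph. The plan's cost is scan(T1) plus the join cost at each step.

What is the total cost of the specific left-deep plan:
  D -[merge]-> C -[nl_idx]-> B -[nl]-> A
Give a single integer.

26670

step 1: scan D: cost=80, card=80
step 2: join C via merge
    card(P join C) = 80*50/(40) = 100
    cost = 80 + 80*7 + 50*6 + 80 + 50 = 1070
step 3: join B via nl_idx
    card(P join B) = 100*20/(20) = 100
    cost = 1070 + 100*5 + 100 = 1670
step 4: join A via nl
    card(P join A) = 100*250/(10) = 2500
    cost = 1670 + 100*250 = 26670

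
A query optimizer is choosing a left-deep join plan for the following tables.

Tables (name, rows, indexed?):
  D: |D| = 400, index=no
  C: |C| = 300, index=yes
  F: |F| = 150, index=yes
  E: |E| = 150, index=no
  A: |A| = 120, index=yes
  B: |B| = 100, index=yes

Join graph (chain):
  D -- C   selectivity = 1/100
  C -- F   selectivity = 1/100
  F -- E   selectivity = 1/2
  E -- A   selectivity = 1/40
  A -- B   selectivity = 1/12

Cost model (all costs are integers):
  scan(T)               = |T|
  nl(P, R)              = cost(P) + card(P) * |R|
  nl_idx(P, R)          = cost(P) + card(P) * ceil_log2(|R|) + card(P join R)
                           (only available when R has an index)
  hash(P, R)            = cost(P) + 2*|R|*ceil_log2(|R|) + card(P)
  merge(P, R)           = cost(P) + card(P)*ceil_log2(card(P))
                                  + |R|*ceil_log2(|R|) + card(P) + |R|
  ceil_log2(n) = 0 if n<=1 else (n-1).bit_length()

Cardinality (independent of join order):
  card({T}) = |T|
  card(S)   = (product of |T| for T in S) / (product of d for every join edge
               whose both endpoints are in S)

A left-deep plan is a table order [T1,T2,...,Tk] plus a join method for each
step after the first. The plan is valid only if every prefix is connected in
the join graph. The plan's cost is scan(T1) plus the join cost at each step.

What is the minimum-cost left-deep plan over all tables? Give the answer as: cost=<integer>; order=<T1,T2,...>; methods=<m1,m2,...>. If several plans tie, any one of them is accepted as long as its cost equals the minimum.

Selinger DP (subsets sized 1..n):
  {D}: scan cost=400, card=400
  {C}: scan cost=300, card=300
  {F}: scan cost=150, card=150
  {E}: scan cost=150, card=150
  {A}: scan cost=120, card=120
  {B}: scan cost=100, card=100
  {CD}: card=1200; try (C,nl_idx)→5200, (C,hash)→6200, (D,merge)→7300, (C,merge)→7400, (D,hash)→7800, (D,nl)→120300 …(+1); best=5200 via (C,nl_idx)
  {CF}: card=450; try (C,nl_idx)→1950, (F,hash)→3000, (F,nl_idx)→3150, (C,merge)→4500, (F,merge)→4650, (C,hash)→5700 …(+2); best=1950 via (C,nl_idx)
  {EF}: card=11250; try (F,hash)→2700, (E,hash)→2700, (F,merge)→2850, (E,merge)→2850, (F,nl_idx)→12600, (F,nl)→22650 …(+1); best=2700 via (F,hash)
  {AE}: card=450; try (A,nl_idx)→1650, (A,hash)→1980, (E,merge)→2430, (A,merge)→2460, (E,hash)→2640, (E,nl)→18120 …(+1); best=1650 via (A,nl_idx)
  {AB}: card=1000; try (B,hash)→1640, (A,nl_idx)→1800, (A,merge)→1860, (B,merge)→1880, (A,hash)→1880, (B,nl_idx)→1960 …(+2); best=1640 via (B,hash)
  {CDF}: card=1800; try (F,hash)→8800, (D,hash)→9600, (D,merge)→10450, (F,nl_idx)→16600, (F,merge)→20950, (D,nl)→181950 …(+1); best=8800 via (F,hash)
  {CEF}: card=33750; try (E,hash)→4800, (E,merge)→7800, (C,hash)→19350, (E,nl)→69450, (C,nl_idx)→137700, (C,merge)→174450 …(+1); best=4800 via (E,hash)
  {AEF}: card=33750; try (F,hash)→4500, (F,merge)→7500, (A,hash)→15630, (F,nl_idx)→39000, (F,nl)→69150, (A,nl_idx)→115200 …(+2); best=4500 via (F,hash)
  {ABE}: card=3750; try (B,hash)→3500, (E,hash)→5040, (B,merge)→6950, (B,nl_idx)→8550, (E,merge)→13990, (B,nl)→46650 …(+1); best=3500 via (B,hash)
  {CDEF}: card=135000; try (E,hash)→13000, (E,merge)→31750, (D,hash)→45750, (E,nl)→278800, (D,merge)→582550, (D,nl)→13504800; best=13000 via (E,hash)
  {ACEF}: card=101250; try (A,hash)→40230, (C,hash)→43650, (A,nl_idx)→342300, (C,nl_idx)→409500, (A,merge)→579510, (C,merge)→581250 …(+2); best=40230 via (A,hash)
  {ABEF}: card=281250; try (F,hash)→9650, (B,hash)→39650, (F,merge)→53600, (F,nl_idx)→314750, (B,nl_idx)→522000, (F,nl)→566000 …(+2); best=9650 via (F,hash)
  {ACDEF}: card=405000; try (D,hash)→148680, (A,hash)→149680, (A,nl_idx)→1363000, (D,merge)→1866730, (A,merge)→2578960, (A,nl)→16213000 …(+1); best=148680 via (D,hash)
  {ABCEF}: card=843750; try (B,hash)→142880, (C,hash)→296300, (B,nl_idx)→1592730, (B,merge)→1863530, (C,nl_idx)→3384650, (C,merge)→5637650 …(+2); best=142880 via (B,hash)
  {ABCDEF}: card=3375000; try (B,hash)→555080, (D,hash)→993830, (B,nl_idx)→6358680, (B,merge)→8249480, (D,merge)→17865630, (B,nl)→40648680 …(+1); best=555080 via (B,hash)

cost=555080; order=F,C,E,A,D,B; methods=nl_idx,hash,hash,hash,hash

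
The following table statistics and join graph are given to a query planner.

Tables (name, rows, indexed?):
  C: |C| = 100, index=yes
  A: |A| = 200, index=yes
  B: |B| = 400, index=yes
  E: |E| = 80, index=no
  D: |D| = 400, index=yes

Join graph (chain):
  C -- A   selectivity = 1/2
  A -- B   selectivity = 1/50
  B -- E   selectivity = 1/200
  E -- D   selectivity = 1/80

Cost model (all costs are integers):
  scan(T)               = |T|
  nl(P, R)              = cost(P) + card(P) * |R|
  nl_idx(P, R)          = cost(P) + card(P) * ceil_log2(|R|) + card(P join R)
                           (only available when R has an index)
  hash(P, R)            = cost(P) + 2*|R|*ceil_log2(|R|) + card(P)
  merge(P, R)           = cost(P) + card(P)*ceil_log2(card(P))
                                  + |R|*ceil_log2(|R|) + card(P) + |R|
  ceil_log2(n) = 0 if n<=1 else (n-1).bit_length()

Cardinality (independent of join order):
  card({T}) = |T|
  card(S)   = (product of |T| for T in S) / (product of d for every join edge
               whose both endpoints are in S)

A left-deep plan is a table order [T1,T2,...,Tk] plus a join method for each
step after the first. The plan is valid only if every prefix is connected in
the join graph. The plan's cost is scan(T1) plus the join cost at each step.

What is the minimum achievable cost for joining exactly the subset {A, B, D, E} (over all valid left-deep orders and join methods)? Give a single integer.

7200

Selinger DP over subsets of {A,B,D,E}:
  {A}: scan cost=200, card=200
  {B}: scan cost=400, card=400
  {E}: scan cost=80, card=80
  {D}: scan cost=400, card=400
  {AB}: card=1600; try (B,nl_idx)→3600, (A,hash)→4000, (A,nl_idx)→5200, (B,merge)→6000, (A,merge)→6200, (B,hash)→7600 …(+2); best=3600 via (B,nl_idx)
  {BE}: card=160; try (B,nl_idx)→960, (E,hash)→1920, (B,merge)→4720, (E,merge)→5040, (B,hash)→7360, (B,nl)→32080 …(+1); best=960 via (B,nl_idx)
  {DE}: card=400; try (D,nl_idx)→1200, (E,hash)→1920, (D,merge)→4720, (E,merge)→5040, (D,hash)→7360, (D,nl)→32080 …(+1); best=1200 via (D,nl_idx)
  {ABE}: card=640; try (A,nl_idx)→2880, (A,merge)→4200, (A,hash)→4320, (E,hash)→6320, (E,merge)→23440, (A,nl)→32960 …(+1); best=2880 via (A,nl_idx)
  {BDE}: card=800; try (D,nl_idx)→3200, (B,nl_idx)→5600, (D,merge)→6400, (D,hash)→8320, (B,hash)→8800, (B,merge)→9200 …(+2); best=3200 via (D,nl_idx)
  {ABDE}: card=3200; try (A,hash)→7200, (D,hash)→10720, (D,nl_idx)→11840, (A,nl_idx)→12800, (A,merge)→13800, (D,merge)→13920 …(+2); best=7200 via (A,hash)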